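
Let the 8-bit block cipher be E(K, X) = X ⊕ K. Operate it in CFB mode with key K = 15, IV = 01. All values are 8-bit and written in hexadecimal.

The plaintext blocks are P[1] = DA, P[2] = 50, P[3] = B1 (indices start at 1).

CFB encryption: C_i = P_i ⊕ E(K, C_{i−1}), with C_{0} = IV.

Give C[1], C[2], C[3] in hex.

C[1] = CE, C[2] = 8B, C[3] = 2F

C[1]: E(K, 01) = 14; DA ⊕ 14 = CE.
C[2]: E(K, CE) = DB; 50 ⊕ DB = 8B.
C[3]: E(K, 8B) = 9E; B1 ⊕ 9E = 2F.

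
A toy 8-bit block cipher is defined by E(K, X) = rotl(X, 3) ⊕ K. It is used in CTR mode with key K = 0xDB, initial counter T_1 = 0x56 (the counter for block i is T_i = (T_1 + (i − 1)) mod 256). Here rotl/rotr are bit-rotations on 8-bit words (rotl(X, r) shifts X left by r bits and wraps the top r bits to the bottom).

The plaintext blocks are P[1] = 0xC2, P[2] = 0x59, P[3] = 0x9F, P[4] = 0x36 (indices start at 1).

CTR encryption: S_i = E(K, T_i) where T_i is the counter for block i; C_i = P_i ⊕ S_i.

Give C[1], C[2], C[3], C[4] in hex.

C[1] = 0xAB, C[2] = 0x38, C[3] = 0x86, C[4] = 0x27

C[1]: T = 0x56, S = E(K, T) = 0x69; 0xC2 ⊕ 0x69 = 0xAB.
C[2]: T = 0x57, S = E(K, T) = 0x61; 0x59 ⊕ 0x61 = 0x38.
C[3]: T = 0x58, S = E(K, T) = 0x19; 0x9F ⊕ 0x19 = 0x86.
C[4]: T = 0x59, S = E(K, T) = 0x11; 0x36 ⊕ 0x11 = 0x27.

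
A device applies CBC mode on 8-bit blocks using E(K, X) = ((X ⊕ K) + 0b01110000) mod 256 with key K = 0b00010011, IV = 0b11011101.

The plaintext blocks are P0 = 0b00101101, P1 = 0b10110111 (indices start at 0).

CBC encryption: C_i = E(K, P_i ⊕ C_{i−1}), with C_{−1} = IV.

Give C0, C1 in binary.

C0 = 0b01010011, C1 = 0b01100111

C0: P0 ⊕ 0b11011101 = 0b11110000; E(K, 0b11110000) = 0b01010011.
C1: P1 ⊕ 0b01010011 = 0b11100100; E(K, 0b11100100) = 0b01100111.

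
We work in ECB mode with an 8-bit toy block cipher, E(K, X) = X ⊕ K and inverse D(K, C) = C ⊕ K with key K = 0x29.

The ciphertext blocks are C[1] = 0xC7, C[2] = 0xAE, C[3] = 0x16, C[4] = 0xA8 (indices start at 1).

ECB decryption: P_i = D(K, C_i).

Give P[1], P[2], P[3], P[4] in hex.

P[1]: D(K, 0xC7) = 0xEE.
P[2]: D(K, 0xAE) = 0x87.
P[3]: D(K, 0x16) = 0x3F.
P[4]: D(K, 0xA8) = 0x81.

P[1] = 0xEE, P[2] = 0x87, P[3] = 0x3F, P[4] = 0x81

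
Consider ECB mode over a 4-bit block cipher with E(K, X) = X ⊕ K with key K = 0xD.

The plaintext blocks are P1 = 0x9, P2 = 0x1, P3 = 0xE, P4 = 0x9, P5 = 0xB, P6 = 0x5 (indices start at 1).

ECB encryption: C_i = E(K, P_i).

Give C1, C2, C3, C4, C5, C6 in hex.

C1 = 0x4, C2 = 0xC, C3 = 0x3, C4 = 0x4, C5 = 0x6, C6 = 0x8

C1: E(K, 0x9) = 0x4.
C2: E(K, 0x1) = 0xC.
C3: E(K, 0xE) = 0x3.
C4: E(K, 0x9) = 0x4.
C5: E(K, 0xB) = 0x6.
C6: E(K, 0x5) = 0x8.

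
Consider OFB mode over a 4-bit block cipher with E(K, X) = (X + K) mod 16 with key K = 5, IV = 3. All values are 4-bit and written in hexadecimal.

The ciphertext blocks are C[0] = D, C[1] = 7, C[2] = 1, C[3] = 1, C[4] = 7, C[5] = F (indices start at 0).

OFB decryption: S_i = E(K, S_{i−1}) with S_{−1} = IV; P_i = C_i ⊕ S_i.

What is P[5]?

P[0]: S = E(K, 3) = 8; D ⊕ 8 = 5.
P[1]: S = E(K, 8) = D; 7 ⊕ D = A.
P[2]: S = E(K, D) = 2; 1 ⊕ 2 = 3.
P[3]: S = E(K, 2) = 7; 1 ⊕ 7 = 6.
P[4]: S = E(K, 7) = C; 7 ⊕ C = B.
P[5]: S = E(K, C) = 1; F ⊕ 1 = E.

P[5] = E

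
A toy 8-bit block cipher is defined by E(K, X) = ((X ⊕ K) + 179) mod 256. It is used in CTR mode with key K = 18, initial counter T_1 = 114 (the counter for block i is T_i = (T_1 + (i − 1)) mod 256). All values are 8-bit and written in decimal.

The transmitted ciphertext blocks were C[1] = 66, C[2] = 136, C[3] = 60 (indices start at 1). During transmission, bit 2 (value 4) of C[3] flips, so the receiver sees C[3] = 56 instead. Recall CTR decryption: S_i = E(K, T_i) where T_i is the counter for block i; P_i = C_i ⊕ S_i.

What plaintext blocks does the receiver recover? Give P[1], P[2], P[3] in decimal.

Only C[3] changed, to 56. In CTR, a change in C_i flips the same bit in P_i only; the keystream is unaffected. Decrypting the received ciphertext:
P[1]: T = 114, S = E(K, T) = 19; 66 ⊕ 19 = 81.
P[2]: T = 115, S = E(K, T) = 20; 136 ⊕ 20 = 156.
P[3]: T = 116, S = E(K, T) = 25; 56 ⊕ 25 = 33.
Blocks that differ from the original plaintext: P[3].

P[1] = 81, P[2] = 156, P[3] = 33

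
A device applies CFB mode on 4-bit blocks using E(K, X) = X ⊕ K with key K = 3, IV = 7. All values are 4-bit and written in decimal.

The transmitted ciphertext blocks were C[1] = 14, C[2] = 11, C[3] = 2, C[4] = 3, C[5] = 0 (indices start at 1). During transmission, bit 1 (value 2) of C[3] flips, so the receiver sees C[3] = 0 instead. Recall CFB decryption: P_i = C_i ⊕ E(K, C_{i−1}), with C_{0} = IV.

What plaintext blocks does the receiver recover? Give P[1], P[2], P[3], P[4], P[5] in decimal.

P[1] = 10, P[2] = 6, P[3] = 8, P[4] = 0, P[5] = 0

Only C[3] changed, to 0. In CFB, a change in C_i flips the same bit in P_i and garbles P_{i+1}. Decrypting the received ciphertext:
P[1]: E(K, 7) = 4; 14 ⊕ 4 = 10.
P[2]: E(K, 14) = 13; 11 ⊕ 13 = 6.
P[3]: E(K, 11) = 8; 0 ⊕ 8 = 8.
P[4]: E(K, 0) = 3; 3 ⊕ 3 = 0.
P[5]: E(K, 3) = 0; 0 ⊕ 0 = 0.
Blocks that differ from the original plaintext: P[3], P[4].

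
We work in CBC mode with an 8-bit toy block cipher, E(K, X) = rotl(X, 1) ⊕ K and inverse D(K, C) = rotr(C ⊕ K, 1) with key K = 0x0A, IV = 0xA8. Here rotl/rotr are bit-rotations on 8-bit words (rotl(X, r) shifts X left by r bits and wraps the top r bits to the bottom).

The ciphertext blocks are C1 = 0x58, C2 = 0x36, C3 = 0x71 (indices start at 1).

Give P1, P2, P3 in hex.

CBC decryption: P_i = D(K, C_i) ⊕ C_{i−1}, with C_{0} = IV.
P1: D(K, 0x58) = 0x29; 0x29 ⊕ 0xA8 = 0x81.
P2: D(K, 0x36) = 0x1E; 0x1E ⊕ 0x58 = 0x46.
P3: D(K, 0x71) = 0xBD; 0xBD ⊕ 0x36 = 0x8B.

P1 = 0x81, P2 = 0x46, P3 = 0x8B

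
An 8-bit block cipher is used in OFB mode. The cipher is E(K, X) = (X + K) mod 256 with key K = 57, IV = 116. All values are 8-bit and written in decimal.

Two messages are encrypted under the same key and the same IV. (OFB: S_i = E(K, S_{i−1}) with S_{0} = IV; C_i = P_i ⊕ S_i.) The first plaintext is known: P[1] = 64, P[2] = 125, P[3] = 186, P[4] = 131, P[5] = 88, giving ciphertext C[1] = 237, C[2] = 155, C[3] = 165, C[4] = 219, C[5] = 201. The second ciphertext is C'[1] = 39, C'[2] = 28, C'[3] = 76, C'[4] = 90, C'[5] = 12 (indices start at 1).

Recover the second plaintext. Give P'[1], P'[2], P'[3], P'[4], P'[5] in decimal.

In OFB with a reused IV, both messages share the same keystream S_i, so C_i ⊕ C'_i = P_i ⊕ P'_i and thus P'_i = P_i ⊕ C_i ⊕ C'_i.
P'[1]: 64 ⊕ 237 ⊕ 39 = 138.
P'[2]: 125 ⊕ 155 ⊕ 28 = 250.
P'[3]: 186 ⊕ 165 ⊕ 76 = 83.
P'[4]: 131 ⊕ 219 ⊕ 90 = 2.
P'[5]: 88 ⊕ 201 ⊕ 12 = 157.

P'[1] = 138, P'[2] = 250, P'[3] = 83, P'[4] = 2, P'[5] = 157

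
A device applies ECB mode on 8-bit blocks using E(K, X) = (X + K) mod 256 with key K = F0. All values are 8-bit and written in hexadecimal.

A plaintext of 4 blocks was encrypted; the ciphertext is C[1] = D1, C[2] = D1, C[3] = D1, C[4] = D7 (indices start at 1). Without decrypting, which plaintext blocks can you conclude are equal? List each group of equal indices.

ECB encrypts each block independently with the same key, so equal ciphertext blocks imply equal plaintext blocks.
C[1] = C[2] = C[3] = D1, so P[1] = P[2] = P[3].

P[1] = P[2] = P[3]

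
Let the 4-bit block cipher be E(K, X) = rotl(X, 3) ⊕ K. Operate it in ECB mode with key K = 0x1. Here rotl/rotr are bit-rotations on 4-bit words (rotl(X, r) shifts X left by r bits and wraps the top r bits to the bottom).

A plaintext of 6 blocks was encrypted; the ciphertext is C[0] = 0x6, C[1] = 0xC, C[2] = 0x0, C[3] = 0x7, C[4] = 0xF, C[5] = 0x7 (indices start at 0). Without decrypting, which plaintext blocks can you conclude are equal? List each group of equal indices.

ECB encrypts each block independently with the same key, so equal ciphertext blocks imply equal plaintext blocks.
C[3] = C[5] = 0x7, so P[3] = P[5].

P[3] = P[5]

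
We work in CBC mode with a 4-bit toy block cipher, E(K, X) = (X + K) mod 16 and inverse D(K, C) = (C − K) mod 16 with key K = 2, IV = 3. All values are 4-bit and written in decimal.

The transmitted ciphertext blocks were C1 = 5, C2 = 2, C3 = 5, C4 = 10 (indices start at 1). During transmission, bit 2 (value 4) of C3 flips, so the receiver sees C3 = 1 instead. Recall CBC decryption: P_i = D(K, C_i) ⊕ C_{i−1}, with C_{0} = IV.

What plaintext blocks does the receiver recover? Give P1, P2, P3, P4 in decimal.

Only C3 changed, to 1. In CBC, a change in C_i garbles P_i and flips the same bit in P_{i+1}. Decrypting the received ciphertext:
P1: D(K, 5) = 3; 3 ⊕ 3 = 0.
P2: D(K, 2) = 0; 0 ⊕ 5 = 5.
P3: D(K, 1) = 15; 15 ⊕ 2 = 13.
P4: D(K, 10) = 8; 8 ⊕ 1 = 9.
Blocks that differ from the original plaintext: P3, P4.

P1 = 0, P2 = 5, P3 = 13, P4 = 9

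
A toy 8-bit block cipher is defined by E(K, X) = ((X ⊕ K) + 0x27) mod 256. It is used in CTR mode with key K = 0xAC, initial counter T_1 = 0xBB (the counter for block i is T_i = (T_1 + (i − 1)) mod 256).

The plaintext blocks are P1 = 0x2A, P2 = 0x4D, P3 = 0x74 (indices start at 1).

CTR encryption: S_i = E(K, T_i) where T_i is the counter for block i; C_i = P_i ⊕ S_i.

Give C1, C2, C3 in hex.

C1 = 0x14, C2 = 0x7A, C3 = 0x4C

C1: T = 0xBB, S = E(K, T) = 0x3E; 0x2A ⊕ 0x3E = 0x14.
C2: T = 0xBC, S = E(K, T) = 0x37; 0x4D ⊕ 0x37 = 0x7A.
C3: T = 0xBD, S = E(K, T) = 0x38; 0x74 ⊕ 0x38 = 0x4C.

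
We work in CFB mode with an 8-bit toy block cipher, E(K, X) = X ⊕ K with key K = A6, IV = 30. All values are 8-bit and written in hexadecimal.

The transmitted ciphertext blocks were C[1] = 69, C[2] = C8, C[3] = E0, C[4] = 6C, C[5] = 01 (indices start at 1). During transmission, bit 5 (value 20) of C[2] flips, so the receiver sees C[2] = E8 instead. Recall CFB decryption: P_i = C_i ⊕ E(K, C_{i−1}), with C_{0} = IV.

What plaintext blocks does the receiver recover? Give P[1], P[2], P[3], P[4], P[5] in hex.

P[1] = FF, P[2] = 27, P[3] = AE, P[4] = 2A, P[5] = CB

Only C[2] changed, to E8. In CFB, a change in C_i flips the same bit in P_i and garbles P_{i+1}. Decrypting the received ciphertext:
P[1]: E(K, 30) = 96; 69 ⊕ 96 = FF.
P[2]: E(K, 69) = CF; E8 ⊕ CF = 27.
P[3]: E(K, E8) = 4E; E0 ⊕ 4E = AE.
P[4]: E(K, E0) = 46; 6C ⊕ 46 = 2A.
P[5]: E(K, 6C) = CA; 01 ⊕ CA = CB.
Blocks that differ from the original plaintext: P[2], P[3].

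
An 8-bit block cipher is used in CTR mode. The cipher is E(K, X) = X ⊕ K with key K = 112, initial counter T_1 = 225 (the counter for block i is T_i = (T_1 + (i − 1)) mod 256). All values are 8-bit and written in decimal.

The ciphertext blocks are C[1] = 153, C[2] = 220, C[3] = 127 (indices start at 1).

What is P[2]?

CTR decryption: S_i = E(K, T_i) where T_i is the counter for block i; P_i = C_i ⊕ S_i.
P[2]: T = 226, S = E(K, T) = 146; 220 ⊕ 146 = 78.

P[2] = 78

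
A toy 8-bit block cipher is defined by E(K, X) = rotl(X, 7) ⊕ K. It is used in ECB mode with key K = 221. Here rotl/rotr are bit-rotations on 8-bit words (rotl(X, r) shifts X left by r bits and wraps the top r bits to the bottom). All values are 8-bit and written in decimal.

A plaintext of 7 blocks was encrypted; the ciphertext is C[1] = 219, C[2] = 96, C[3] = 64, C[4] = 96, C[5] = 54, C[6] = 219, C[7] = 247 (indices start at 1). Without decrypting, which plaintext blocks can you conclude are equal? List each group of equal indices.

P[1] = P[6]; P[2] = P[4]

ECB encrypts each block independently with the same key, so equal ciphertext blocks imply equal plaintext blocks.
C[1] = C[6] = 219, so P[1] = P[6].
C[2] = C[4] = 96, so P[2] = P[4].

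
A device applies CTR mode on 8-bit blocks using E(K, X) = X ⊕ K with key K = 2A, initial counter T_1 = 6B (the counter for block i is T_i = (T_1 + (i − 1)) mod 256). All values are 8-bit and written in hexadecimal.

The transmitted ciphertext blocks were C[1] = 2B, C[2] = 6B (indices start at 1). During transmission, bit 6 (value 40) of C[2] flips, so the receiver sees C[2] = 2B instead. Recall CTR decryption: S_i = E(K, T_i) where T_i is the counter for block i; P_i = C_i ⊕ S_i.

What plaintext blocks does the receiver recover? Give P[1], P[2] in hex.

P[1] = 6A, P[2] = 6D

Only C[2] changed, to 2B. In CTR, a change in C_i flips the same bit in P_i only; the keystream is unaffected. Decrypting the received ciphertext:
P[1]: T = 6B, S = E(K, T) = 41; 2B ⊕ 41 = 6A.
P[2]: T = 6C, S = E(K, T) = 46; 2B ⊕ 46 = 6D.
Blocks that differ from the original plaintext: P[2].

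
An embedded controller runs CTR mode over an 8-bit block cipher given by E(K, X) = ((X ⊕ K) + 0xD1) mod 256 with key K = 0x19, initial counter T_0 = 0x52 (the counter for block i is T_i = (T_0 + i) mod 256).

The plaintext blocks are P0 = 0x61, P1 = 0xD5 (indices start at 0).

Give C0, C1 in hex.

CTR encryption: S_i = E(K, T_i) where T_i is the counter for block i; C_i = P_i ⊕ S_i.
C0: T = 0x52, S = E(K, T) = 0x1C; 0x61 ⊕ 0x1C = 0x7D.
C1: T = 0x53, S = E(K, T) = 0x1B; 0xD5 ⊕ 0x1B = 0xCE.

C0 = 0x7D, C1 = 0xCE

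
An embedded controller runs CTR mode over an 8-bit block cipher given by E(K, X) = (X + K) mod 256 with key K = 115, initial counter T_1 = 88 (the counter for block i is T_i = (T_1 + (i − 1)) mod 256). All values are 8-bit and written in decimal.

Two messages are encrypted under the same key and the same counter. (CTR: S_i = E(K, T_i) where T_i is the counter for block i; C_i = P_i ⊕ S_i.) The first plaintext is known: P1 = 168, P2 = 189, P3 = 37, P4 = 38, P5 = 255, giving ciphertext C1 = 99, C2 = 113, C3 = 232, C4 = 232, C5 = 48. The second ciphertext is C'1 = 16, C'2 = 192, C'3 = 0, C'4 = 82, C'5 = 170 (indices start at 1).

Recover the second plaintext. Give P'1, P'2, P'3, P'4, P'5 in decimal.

P'1 = 219, P'2 = 12, P'3 = 205, P'4 = 156, P'5 = 101

In CTR with a reused counter, both messages share the same keystream S_i, so C_i ⊕ C'_i = P_i ⊕ P'_i and thus P'_i = P_i ⊕ C_i ⊕ C'_i.
P'1: 168 ⊕ 99 ⊕ 16 = 219.
P'2: 189 ⊕ 113 ⊕ 192 = 12.
P'3: 37 ⊕ 232 ⊕ 0 = 205.
P'4: 38 ⊕ 232 ⊕ 82 = 156.
P'5: 255 ⊕ 48 ⊕ 170 = 101.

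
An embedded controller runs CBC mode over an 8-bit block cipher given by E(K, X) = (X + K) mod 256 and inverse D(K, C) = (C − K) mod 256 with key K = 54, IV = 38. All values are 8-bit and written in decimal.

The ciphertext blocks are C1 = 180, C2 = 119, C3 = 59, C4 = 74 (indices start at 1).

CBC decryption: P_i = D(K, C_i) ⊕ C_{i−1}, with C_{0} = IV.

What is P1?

P1: D(K, 180) = 126; 126 ⊕ 38 = 88.

P1 = 88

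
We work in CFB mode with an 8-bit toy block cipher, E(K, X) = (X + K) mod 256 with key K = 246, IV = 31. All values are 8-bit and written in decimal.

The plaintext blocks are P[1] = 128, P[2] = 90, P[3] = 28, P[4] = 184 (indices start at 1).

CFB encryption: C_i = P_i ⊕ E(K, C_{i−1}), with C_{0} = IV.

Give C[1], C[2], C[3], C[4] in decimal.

C[1]: E(K, 31) = 21; 128 ⊕ 21 = 149.
C[2]: E(K, 149) = 139; 90 ⊕ 139 = 209.
C[3]: E(K, 209) = 199; 28 ⊕ 199 = 219.
C[4]: E(K, 219) = 209; 184 ⊕ 209 = 105.

C[1] = 149, C[2] = 209, C[3] = 219, C[4] = 105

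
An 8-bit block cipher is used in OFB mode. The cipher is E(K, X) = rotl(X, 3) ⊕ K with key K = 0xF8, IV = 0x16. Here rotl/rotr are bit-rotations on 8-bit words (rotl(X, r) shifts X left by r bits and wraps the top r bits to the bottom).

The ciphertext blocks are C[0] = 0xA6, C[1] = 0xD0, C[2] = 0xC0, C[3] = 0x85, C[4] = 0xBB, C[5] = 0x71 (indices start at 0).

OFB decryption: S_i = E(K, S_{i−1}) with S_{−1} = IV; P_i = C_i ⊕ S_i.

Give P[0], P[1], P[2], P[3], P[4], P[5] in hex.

P[0] = 0xEE, P[1] = 0x6A, P[2] = 0xED, P[3] = 0x14, P[4] = 0xCF, P[5] = 0x2A

P[0]: S = E(K, 0x16) = 0x48; 0xA6 ⊕ 0x48 = 0xEE.
P[1]: S = E(K, 0x48) = 0xBA; 0xD0 ⊕ 0xBA = 0x6A.
P[2]: S = E(K, 0xBA) = 0x2D; 0xC0 ⊕ 0x2D = 0xED.
P[3]: S = E(K, 0x2D) = 0x91; 0x85 ⊕ 0x91 = 0x14.
P[4]: S = E(K, 0x91) = 0x74; 0xBB ⊕ 0x74 = 0xCF.
P[5]: S = E(K, 0x74) = 0x5B; 0x71 ⊕ 0x5B = 0x2A.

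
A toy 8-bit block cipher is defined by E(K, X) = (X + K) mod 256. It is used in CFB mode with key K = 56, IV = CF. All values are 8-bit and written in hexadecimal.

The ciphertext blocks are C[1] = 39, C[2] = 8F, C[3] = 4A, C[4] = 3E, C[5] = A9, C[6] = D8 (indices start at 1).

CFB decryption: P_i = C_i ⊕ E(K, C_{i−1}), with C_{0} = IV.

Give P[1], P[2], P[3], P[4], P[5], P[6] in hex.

P[1]: E(K, CF) = 25; 39 ⊕ 25 = 1C.
P[2]: E(K, 39) = 8F; 8F ⊕ 8F = 00.
P[3]: E(K, 8F) = E5; 4A ⊕ E5 = AF.
P[4]: E(K, 4A) = A0; 3E ⊕ A0 = 9E.
P[5]: E(K, 3E) = 94; A9 ⊕ 94 = 3D.
P[6]: E(K, A9) = FF; D8 ⊕ FF = 27.

P[1] = 1C, P[2] = 00, P[3] = AF, P[4] = 9E, P[5] = 3D, P[6] = 27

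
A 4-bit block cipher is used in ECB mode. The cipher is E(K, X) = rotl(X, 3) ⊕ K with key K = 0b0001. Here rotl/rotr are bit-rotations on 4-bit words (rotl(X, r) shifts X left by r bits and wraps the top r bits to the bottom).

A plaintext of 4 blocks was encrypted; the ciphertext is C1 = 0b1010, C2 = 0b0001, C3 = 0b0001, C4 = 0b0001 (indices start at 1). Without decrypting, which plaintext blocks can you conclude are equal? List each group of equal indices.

P2 = P3 = P4

ECB encrypts each block independently with the same key, so equal ciphertext blocks imply equal plaintext blocks.
C2 = C3 = C4 = 0b0001, so P2 = P3 = P4.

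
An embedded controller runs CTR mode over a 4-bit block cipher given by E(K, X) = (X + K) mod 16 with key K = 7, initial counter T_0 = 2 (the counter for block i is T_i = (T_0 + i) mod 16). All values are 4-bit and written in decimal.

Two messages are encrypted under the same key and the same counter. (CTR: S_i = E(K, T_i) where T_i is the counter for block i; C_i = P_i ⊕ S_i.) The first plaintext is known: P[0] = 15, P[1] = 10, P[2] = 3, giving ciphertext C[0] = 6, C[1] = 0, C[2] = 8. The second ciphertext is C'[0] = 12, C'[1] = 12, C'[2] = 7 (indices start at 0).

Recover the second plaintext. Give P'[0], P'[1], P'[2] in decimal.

P'[0] = 5, P'[1] = 6, P'[2] = 12

In CTR with a reused counter, both messages share the same keystream S_i, so C_i ⊕ C'_i = P_i ⊕ P'_i and thus P'_i = P_i ⊕ C_i ⊕ C'_i.
P'[0]: 15 ⊕ 6 ⊕ 12 = 5.
P'[1]: 10 ⊕ 0 ⊕ 12 = 6.
P'[2]: 3 ⊕ 8 ⊕ 7 = 12.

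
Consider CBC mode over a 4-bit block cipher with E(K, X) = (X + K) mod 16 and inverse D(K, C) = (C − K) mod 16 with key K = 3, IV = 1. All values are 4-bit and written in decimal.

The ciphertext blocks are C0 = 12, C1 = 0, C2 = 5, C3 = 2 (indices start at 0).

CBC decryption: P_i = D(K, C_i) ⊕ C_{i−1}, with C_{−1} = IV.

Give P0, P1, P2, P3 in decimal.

P0: D(K, 12) = 9; 9 ⊕ 1 = 8.
P1: D(K, 0) = 13; 13 ⊕ 12 = 1.
P2: D(K, 5) = 2; 2 ⊕ 0 = 2.
P3: D(K, 2) = 15; 15 ⊕ 5 = 10.

P0 = 8, P1 = 1, P2 = 2, P3 = 10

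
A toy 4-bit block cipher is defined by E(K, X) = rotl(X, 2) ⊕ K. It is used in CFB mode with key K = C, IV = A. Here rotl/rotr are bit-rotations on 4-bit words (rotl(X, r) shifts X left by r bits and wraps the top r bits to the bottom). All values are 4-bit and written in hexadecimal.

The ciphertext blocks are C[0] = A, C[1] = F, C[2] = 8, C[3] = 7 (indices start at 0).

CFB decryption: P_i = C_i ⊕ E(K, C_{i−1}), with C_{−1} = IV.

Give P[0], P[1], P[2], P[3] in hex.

P[0]: E(K, A) = 6; A ⊕ 6 = C.
P[1]: E(K, A) = 6; F ⊕ 6 = 9.
P[2]: E(K, F) = 3; 8 ⊕ 3 = B.
P[3]: E(K, 8) = E; 7 ⊕ E = 9.

P[0] = C, P[1] = 9, P[2] = B, P[3] = 9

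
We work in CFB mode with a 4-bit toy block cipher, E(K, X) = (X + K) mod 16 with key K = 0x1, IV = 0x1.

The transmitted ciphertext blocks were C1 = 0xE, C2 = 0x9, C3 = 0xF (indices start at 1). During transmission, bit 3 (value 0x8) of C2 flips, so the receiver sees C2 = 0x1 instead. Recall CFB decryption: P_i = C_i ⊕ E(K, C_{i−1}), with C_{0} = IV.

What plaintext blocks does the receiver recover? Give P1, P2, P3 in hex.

P1 = 0xC, P2 = 0xE, P3 = 0xD

Only C2 changed, to 0x1. In CFB, a change in C_i flips the same bit in P_i and garbles P_{i+1}. Decrypting the received ciphertext:
P1: E(K, 0x1) = 0x2; 0xE ⊕ 0x2 = 0xC.
P2: E(K, 0xE) = 0xF; 0x1 ⊕ 0xF = 0xE.
P3: E(K, 0x1) = 0x2; 0xF ⊕ 0x2 = 0xD.
Blocks that differ from the original plaintext: P2, P3.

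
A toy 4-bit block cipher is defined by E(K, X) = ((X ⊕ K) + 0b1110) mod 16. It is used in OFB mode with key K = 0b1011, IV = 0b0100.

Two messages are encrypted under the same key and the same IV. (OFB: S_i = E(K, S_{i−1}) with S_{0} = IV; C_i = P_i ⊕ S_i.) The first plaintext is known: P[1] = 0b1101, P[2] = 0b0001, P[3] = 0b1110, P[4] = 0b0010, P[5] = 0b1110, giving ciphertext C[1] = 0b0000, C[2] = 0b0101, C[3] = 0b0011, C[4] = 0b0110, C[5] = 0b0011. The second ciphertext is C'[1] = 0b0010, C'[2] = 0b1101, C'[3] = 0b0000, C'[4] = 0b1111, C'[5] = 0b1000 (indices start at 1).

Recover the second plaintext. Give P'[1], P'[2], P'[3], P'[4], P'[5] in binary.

In OFB with a reused IV, both messages share the same keystream S_i, so C_i ⊕ C'_i = P_i ⊕ P'_i and thus P'_i = P_i ⊕ C_i ⊕ C'_i.
P'[1]: 0b1101 ⊕ 0b0000 ⊕ 0b0010 = 0b1111.
P'[2]: 0b0001 ⊕ 0b0101 ⊕ 0b1101 = 0b1001.
P'[3]: 0b1110 ⊕ 0b0011 ⊕ 0b0000 = 0b1101.
P'[4]: 0b0010 ⊕ 0b0110 ⊕ 0b1111 = 0b1011.
P'[5]: 0b1110 ⊕ 0b0011 ⊕ 0b1000 = 0b0101.

P'[1] = 0b1111, P'[2] = 0b1001, P'[3] = 0b1101, P'[4] = 0b1011, P'[5] = 0b0101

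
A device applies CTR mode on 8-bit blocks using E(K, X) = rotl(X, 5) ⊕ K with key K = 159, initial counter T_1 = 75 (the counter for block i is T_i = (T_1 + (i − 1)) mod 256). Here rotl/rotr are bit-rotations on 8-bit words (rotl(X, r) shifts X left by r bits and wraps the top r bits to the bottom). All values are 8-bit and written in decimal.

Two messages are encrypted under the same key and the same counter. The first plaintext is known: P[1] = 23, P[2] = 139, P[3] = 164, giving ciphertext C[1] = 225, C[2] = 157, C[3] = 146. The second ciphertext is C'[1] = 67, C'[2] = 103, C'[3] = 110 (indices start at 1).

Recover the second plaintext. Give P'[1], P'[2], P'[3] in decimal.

In CTR with a reused counter, both messages share the same keystream S_i, so C_i ⊕ C'_i = P_i ⊕ P'_i and thus P'_i = P_i ⊕ C_i ⊕ C'_i.
P'[1]: 23 ⊕ 225 ⊕ 67 = 181.
P'[2]: 139 ⊕ 157 ⊕ 103 = 113.
P'[3]: 164 ⊕ 146 ⊕ 110 = 88.

P'[1] = 181, P'[2] = 113, P'[3] = 88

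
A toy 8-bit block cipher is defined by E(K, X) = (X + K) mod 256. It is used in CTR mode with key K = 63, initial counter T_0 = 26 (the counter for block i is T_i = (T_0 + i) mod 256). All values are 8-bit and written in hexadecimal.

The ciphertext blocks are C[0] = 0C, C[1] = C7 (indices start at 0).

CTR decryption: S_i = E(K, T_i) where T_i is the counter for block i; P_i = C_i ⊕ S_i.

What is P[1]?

P[1]: T = 27, S = E(K, T) = 8A; C7 ⊕ 8A = 4D.

P[1] = 4D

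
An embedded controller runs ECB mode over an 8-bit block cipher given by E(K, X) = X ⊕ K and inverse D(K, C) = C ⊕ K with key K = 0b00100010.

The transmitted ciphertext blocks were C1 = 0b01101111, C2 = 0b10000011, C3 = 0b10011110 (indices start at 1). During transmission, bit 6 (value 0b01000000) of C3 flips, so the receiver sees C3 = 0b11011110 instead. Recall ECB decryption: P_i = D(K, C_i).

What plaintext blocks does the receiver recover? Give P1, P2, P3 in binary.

P1 = 0b01001101, P2 = 0b10100001, P3 = 0b11111100

Only C3 changed, to 0b11011110. In ECB, a change in C_i affects only P_i. Decrypting the received ciphertext:
P1: D(K, 0b01101111) = 0b01001101.
P2: D(K, 0b10000011) = 0b10100001.
P3: D(K, 0b11011110) = 0b11111100.
Blocks that differ from the original plaintext: P3.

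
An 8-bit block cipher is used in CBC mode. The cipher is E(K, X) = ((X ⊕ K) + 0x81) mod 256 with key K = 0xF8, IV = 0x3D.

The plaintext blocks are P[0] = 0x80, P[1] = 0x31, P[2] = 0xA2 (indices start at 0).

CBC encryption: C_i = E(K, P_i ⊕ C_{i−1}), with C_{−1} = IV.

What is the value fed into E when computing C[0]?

0xBD

C[0]: P[0] ⊕ 0x3D = 0xBD; E(K, 0xBD) = 0xC6.
So the input to E for block [0] is 0xBD.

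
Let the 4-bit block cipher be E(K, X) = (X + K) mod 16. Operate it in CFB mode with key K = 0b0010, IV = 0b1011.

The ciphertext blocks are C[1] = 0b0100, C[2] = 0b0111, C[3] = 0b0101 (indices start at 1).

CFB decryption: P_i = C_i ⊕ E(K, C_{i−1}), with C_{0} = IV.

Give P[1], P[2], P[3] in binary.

P[1]: E(K, 0b1011) = 0b1101; 0b0100 ⊕ 0b1101 = 0b1001.
P[2]: E(K, 0b0100) = 0b0110; 0b0111 ⊕ 0b0110 = 0b0001.
P[3]: E(K, 0b0111) = 0b1001; 0b0101 ⊕ 0b1001 = 0b1100.

P[1] = 0b1001, P[2] = 0b0001, P[3] = 0b1100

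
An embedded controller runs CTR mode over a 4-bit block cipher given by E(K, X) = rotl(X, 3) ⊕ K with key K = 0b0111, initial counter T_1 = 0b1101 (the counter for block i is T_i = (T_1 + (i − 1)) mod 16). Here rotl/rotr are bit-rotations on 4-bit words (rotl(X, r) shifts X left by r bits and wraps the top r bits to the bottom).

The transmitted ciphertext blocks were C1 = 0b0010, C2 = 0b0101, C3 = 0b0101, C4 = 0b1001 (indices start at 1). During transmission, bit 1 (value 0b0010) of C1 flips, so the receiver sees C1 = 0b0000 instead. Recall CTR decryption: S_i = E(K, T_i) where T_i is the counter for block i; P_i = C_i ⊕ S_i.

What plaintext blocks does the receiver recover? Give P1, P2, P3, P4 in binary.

P1 = 0b1001, P2 = 0b0101, P3 = 0b1101, P4 = 0b1110

Only C1 changed, to 0b0000. In CTR, a change in C_i flips the same bit in P_i only; the keystream is unaffected. Decrypting the received ciphertext:
P1: T = 0b1101, S = E(K, T) = 0b1001; 0b0000 ⊕ 0b1001 = 0b1001.
P2: T = 0b1110, S = E(K, T) = 0b0000; 0b0101 ⊕ 0b0000 = 0b0101.
P3: T = 0b1111, S = E(K, T) = 0b1000; 0b0101 ⊕ 0b1000 = 0b1101.
P4: T = 0b0000, S = E(K, T) = 0b0111; 0b1001 ⊕ 0b0111 = 0b1110.
Blocks that differ from the original plaintext: P1.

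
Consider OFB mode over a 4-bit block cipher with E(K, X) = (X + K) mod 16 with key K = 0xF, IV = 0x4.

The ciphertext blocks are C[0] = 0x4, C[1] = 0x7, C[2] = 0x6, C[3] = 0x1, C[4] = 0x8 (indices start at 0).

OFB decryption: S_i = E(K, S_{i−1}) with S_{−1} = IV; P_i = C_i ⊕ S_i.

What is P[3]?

P[3] = 0x1

P[0]: S = E(K, 0x4) = 0x3; 0x4 ⊕ 0x3 = 0x7.
P[1]: S = E(K, 0x3) = 0x2; 0x7 ⊕ 0x2 = 0x5.
P[2]: S = E(K, 0x2) = 0x1; 0x6 ⊕ 0x1 = 0x7.
P[3]: S = E(K, 0x1) = 0x0; 0x1 ⊕ 0x0 = 0x1.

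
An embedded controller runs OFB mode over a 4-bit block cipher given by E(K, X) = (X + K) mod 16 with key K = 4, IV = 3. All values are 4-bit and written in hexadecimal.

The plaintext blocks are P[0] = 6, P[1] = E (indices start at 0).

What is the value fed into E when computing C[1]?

7

OFB encryption: S_i = E(K, S_{i−1}) with S_{−1} = IV; C_i = P_i ⊕ S_i.
C[0]: S = E(K, 3) = 7; 6 ⊕ 7 = 1.
C[1]: S = E(K, 7) = B; E ⊕ B = 5.
So the input to E for block [1] is 7.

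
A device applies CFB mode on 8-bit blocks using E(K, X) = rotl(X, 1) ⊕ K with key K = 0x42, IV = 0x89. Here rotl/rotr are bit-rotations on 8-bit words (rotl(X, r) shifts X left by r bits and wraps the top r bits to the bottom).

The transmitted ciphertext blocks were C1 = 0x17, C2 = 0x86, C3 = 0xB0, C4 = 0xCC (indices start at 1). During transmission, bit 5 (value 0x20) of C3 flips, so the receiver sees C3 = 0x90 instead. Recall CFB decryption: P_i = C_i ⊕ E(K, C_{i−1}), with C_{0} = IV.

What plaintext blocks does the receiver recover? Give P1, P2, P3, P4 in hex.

P1 = 0x46, P2 = 0xEA, P3 = 0xDF, P4 = 0xAF

Only C3 changed, to 0x90. In CFB, a change in C_i flips the same bit in P_i and garbles P_{i+1}. Decrypting the received ciphertext:
P1: E(K, 0x89) = 0x51; 0x17 ⊕ 0x51 = 0x46.
P2: E(K, 0x17) = 0x6C; 0x86 ⊕ 0x6C = 0xEA.
P3: E(K, 0x86) = 0x4F; 0x90 ⊕ 0x4F = 0xDF.
P4: E(K, 0x90) = 0x63; 0xCC ⊕ 0x63 = 0xAF.
Blocks that differ from the original plaintext: P3, P4.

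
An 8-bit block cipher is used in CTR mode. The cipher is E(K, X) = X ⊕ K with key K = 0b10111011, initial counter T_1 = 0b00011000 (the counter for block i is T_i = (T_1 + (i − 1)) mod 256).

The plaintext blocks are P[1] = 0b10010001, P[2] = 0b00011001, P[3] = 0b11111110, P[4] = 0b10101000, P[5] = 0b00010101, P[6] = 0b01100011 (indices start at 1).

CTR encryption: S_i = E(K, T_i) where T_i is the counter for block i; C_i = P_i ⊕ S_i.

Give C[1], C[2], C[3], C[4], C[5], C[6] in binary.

C[1]: T = 0b00011000, S = E(K, T) = 0b10100011; 0b10010001 ⊕ 0b10100011 = 0b00110010.
C[2]: T = 0b00011001, S = E(K, T) = 0b10100010; 0b00011001 ⊕ 0b10100010 = 0b10111011.
C[3]: T = 0b00011010, S = E(K, T) = 0b10100001; 0b11111110 ⊕ 0b10100001 = 0b01011111.
C[4]: T = 0b00011011, S = E(K, T) = 0b10100000; 0b10101000 ⊕ 0b10100000 = 0b00001000.
C[5]: T = 0b00011100, S = E(K, T) = 0b10100111; 0b00010101 ⊕ 0b10100111 = 0b10110010.
C[6]: T = 0b00011101, S = E(K, T) = 0b10100110; 0b01100011 ⊕ 0b10100110 = 0b11000101.

C[1] = 0b00110010, C[2] = 0b10111011, C[3] = 0b01011111, C[4] = 0b00001000, C[5] = 0b10110010, C[6] = 0b11000101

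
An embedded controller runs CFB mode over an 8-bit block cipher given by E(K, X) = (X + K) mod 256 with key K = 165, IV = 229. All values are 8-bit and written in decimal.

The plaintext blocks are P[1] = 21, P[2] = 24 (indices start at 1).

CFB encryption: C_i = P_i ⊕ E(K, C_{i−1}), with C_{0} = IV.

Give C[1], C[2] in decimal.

C[1] = 159, C[2] = 92

C[1]: E(K, 229) = 138; 21 ⊕ 138 = 159.
C[2]: E(K, 159) = 68; 24 ⊕ 68 = 92.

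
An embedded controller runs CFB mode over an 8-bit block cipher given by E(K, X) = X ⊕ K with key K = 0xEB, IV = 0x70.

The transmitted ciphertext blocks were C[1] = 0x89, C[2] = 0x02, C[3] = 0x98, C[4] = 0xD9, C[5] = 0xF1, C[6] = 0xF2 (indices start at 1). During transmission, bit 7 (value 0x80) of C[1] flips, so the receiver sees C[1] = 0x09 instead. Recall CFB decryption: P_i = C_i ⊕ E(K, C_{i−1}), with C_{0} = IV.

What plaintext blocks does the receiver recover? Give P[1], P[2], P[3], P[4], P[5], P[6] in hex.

Only C[1] changed, to 0x09. In CFB, a change in C_i flips the same bit in P_i and garbles P_{i+1}. Decrypting the received ciphertext:
P[1]: E(K, 0x70) = 0x9B; 0x09 ⊕ 0x9B = 0x92.
P[2]: E(K, 0x09) = 0xE2; 0x02 ⊕ 0xE2 = 0xE0.
P[3]: E(K, 0x02) = 0xE9; 0x98 ⊕ 0xE9 = 0x71.
P[4]: E(K, 0x98) = 0x73; 0xD9 ⊕ 0x73 = 0xAA.
P[5]: E(K, 0xD9) = 0x32; 0xF1 ⊕ 0x32 = 0xC3.
P[6]: E(K, 0xF1) = 0x1A; 0xF2 ⊕ 0x1A = 0xE8.
Blocks that differ from the original plaintext: P[1], P[2].

P[1] = 0x92, P[2] = 0xE0, P[3] = 0x71, P[4] = 0xAA, P[5] = 0xC3, P[6] = 0xE8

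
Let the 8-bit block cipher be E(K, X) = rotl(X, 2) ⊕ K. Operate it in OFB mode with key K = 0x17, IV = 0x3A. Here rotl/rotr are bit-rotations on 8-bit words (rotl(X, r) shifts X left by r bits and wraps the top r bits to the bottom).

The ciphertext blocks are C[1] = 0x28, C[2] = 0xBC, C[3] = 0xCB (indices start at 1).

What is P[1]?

OFB decryption: S_i = E(K, S_{i−1}) with S_{0} = IV; P_i = C_i ⊕ S_i.
P[1]: S = E(K, 0x3A) = 0xFF; 0x28 ⊕ 0xFF = 0xD7.

P[1] = 0xD7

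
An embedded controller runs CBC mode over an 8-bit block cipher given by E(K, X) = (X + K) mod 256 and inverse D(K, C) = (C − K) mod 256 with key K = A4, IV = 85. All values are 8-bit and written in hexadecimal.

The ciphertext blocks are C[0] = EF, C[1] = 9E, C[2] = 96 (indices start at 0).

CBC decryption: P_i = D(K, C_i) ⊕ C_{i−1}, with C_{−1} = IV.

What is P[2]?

P[2]: D(K, 96) = F2; F2 ⊕ 9E = 6C.

P[2] = 6C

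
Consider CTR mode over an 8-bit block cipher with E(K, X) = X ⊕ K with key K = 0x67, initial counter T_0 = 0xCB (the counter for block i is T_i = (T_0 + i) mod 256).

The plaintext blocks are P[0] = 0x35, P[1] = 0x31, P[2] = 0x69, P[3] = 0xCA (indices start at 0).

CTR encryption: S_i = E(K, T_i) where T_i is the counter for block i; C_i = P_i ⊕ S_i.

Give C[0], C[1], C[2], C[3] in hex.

C[0] = 0x99, C[1] = 0x9A, C[2] = 0xC3, C[3] = 0x63

C[0]: T = 0xCB, S = E(K, T) = 0xAC; 0x35 ⊕ 0xAC = 0x99.
C[1]: T = 0xCC, S = E(K, T) = 0xAB; 0x31 ⊕ 0xAB = 0x9A.
C[2]: T = 0xCD, S = E(K, T) = 0xAA; 0x69 ⊕ 0xAA = 0xC3.
C[3]: T = 0xCE, S = E(K, T) = 0xA9; 0xCA ⊕ 0xA9 = 0x63.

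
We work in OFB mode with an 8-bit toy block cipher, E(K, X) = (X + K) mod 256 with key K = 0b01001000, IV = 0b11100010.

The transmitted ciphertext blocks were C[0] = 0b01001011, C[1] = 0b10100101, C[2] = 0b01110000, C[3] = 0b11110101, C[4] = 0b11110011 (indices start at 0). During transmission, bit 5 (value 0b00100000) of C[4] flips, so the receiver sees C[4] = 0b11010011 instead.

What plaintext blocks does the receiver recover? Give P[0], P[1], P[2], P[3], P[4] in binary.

P[0] = 0b01100001, P[1] = 0b11010111, P[2] = 0b11001010, P[3] = 0b11110111, P[4] = 0b10011001

OFB decryption: S_i = E(K, S_{i−1}) with S_{−1} = IV; P_i = C_i ⊕ S_i.
Only C[4] changed, to 0b11010011. In OFB, a change in C_i flips the same bit in P_i only; the keystream is unaffected. Decrypting the received ciphertext:
P[0]: S = E(K, 0b11100010) = 0b00101010; 0b01001011 ⊕ 0b00101010 = 0b01100001.
P[1]: S = E(K, 0b00101010) = 0b01110010; 0b10100101 ⊕ 0b01110010 = 0b11010111.
P[2]: S = E(K, 0b01110010) = 0b10111010; 0b01110000 ⊕ 0b10111010 = 0b11001010.
P[3]: S = E(K, 0b10111010) = 0b00000010; 0b11110101 ⊕ 0b00000010 = 0b11110111.
P[4]: S = E(K, 0b00000010) = 0b01001010; 0b11010011 ⊕ 0b01001010 = 0b10011001.
Blocks that differ from the original plaintext: P[4].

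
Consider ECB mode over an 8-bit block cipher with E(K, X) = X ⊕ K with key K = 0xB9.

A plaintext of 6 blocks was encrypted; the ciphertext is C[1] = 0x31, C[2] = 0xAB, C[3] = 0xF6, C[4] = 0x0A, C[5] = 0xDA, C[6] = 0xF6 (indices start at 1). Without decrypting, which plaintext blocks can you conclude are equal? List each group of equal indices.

ECB encrypts each block independently with the same key, so equal ciphertext blocks imply equal plaintext blocks.
C[3] = C[6] = 0xF6, so P[3] = P[6].

P[3] = P[6]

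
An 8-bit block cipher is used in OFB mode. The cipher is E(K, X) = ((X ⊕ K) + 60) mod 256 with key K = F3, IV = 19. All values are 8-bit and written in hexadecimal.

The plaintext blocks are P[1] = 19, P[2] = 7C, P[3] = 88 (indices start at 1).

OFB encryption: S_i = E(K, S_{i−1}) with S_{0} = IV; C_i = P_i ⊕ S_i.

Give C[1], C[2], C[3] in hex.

C[1] = 53, C[2] = 65, C[3] = C2

C[1]: S = E(K, 19) = 4A; 19 ⊕ 4A = 53.
C[2]: S = E(K, 4A) = 19; 7C ⊕ 19 = 65.
C[3]: S = E(K, 19) = 4A; 88 ⊕ 4A = C2.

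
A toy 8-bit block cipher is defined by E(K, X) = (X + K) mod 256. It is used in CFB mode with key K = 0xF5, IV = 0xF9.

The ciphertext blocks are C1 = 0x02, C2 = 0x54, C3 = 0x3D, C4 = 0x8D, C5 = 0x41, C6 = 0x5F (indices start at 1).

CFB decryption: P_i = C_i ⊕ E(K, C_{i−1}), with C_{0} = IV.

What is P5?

P5 = 0xC3

P5: E(K, 0x8D) = 0x82; 0x41 ⊕ 0x82 = 0xC3.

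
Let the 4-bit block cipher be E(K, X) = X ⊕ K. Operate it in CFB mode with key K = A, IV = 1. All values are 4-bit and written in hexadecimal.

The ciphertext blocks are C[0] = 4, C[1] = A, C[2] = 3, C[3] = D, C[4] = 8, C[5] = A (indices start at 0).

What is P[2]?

CFB decryption: P_i = C_i ⊕ E(K, C_{i−1}), with C_{−1} = IV.
P[2]: E(K, A) = 0; 3 ⊕ 0 = 3.

P[2] = 3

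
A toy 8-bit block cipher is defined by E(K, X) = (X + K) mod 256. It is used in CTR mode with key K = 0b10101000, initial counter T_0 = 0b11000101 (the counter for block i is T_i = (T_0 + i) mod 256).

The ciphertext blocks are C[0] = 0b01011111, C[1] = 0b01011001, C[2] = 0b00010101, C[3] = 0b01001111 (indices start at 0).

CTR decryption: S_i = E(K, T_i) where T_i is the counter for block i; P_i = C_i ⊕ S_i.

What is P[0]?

P[0] = 0b00110010

P[0]: T = 0b11000101, S = E(K, T) = 0b01101101; 0b01011111 ⊕ 0b01101101 = 0b00110010.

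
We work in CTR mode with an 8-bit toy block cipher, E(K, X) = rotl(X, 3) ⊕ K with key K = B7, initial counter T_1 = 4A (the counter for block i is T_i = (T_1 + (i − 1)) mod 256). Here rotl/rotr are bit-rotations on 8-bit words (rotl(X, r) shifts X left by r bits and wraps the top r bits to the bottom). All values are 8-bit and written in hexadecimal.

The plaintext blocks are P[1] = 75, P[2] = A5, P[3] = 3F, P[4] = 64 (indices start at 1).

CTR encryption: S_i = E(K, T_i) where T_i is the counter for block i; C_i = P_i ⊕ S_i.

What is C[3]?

C[3] = EA

C[1]: T = 4A, S = E(K, T) = E5; 75 ⊕ E5 = 90.
C[2]: T = 4B, S = E(K, T) = ED; A5 ⊕ ED = 48.
C[3]: T = 4C, S = E(K, T) = D5; 3F ⊕ D5 = EA.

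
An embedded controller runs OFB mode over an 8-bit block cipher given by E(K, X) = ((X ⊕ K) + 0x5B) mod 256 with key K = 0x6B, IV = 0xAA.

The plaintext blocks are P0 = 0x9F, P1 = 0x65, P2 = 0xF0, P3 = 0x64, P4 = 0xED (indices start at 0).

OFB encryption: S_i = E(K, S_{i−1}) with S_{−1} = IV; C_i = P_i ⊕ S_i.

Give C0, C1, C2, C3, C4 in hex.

C0 = 0x83, C1 = 0xB7, C2 = 0xE4, C3 = 0xBE, C4 = 0xE1

C0: S = E(K, 0xAA) = 0x1C; 0x9F ⊕ 0x1C = 0x83.
C1: S = E(K, 0x1C) = 0xD2; 0x65 ⊕ 0xD2 = 0xB7.
C2: S = E(K, 0xD2) = 0x14; 0xF0 ⊕ 0x14 = 0xE4.
C3: S = E(K, 0x14) = 0xDA; 0x64 ⊕ 0xDA = 0xBE.
C4: S = E(K, 0xDA) = 0x0C; 0xED ⊕ 0x0C = 0xE1.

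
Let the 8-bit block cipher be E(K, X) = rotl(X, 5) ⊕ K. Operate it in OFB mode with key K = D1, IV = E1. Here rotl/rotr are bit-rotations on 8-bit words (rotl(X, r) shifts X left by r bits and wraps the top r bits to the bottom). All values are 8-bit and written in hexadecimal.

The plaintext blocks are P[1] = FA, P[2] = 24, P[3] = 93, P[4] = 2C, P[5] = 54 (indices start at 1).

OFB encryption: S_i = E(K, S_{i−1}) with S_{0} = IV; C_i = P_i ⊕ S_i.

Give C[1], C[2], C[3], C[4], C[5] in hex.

C[1]: S = E(K, E1) = ED; FA ⊕ ED = 17.
C[2]: S = E(K, ED) = 6C; 24 ⊕ 6C = 48.
C[3]: S = E(K, 6C) = 5C; 93 ⊕ 5C = CF.
C[4]: S = E(K, 5C) = 5A; 2C ⊕ 5A = 76.
C[5]: S = E(K, 5A) = 9A; 54 ⊕ 9A = CE.

C[1] = 17, C[2] = 48, C[3] = CF, C[4] = 76, C[5] = CE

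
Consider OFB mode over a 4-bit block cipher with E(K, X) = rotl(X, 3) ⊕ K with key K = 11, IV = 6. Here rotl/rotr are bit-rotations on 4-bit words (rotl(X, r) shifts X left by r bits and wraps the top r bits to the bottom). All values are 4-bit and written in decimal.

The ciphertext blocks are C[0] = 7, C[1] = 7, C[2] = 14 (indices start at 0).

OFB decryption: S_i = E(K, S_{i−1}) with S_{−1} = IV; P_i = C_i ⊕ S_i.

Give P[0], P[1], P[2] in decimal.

P[0] = 15, P[1] = 8, P[2] = 10

P[0]: S = E(K, 6) = 8; 7 ⊕ 8 = 15.
P[1]: S = E(K, 8) = 15; 7 ⊕ 15 = 8.
P[2]: S = E(K, 15) = 4; 14 ⊕ 4 = 10.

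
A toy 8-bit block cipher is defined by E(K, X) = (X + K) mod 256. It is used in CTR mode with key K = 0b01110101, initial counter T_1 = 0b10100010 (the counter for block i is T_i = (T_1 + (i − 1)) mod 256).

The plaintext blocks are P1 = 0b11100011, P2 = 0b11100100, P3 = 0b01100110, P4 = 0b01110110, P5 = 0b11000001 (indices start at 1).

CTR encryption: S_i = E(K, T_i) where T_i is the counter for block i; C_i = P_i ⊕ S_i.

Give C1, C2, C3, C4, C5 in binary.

C1: T = 0b10100010, S = E(K, T) = 0b00010111; 0b11100011 ⊕ 0b00010111 = 0b11110100.
C2: T = 0b10100011, S = E(K, T) = 0b00011000; 0b11100100 ⊕ 0b00011000 = 0b11111100.
C3: T = 0b10100100, S = E(K, T) = 0b00011001; 0b01100110 ⊕ 0b00011001 = 0b01111111.
C4: T = 0b10100101, S = E(K, T) = 0b00011010; 0b01110110 ⊕ 0b00011010 = 0b01101100.
C5: T = 0b10100110, S = E(K, T) = 0b00011011; 0b11000001 ⊕ 0b00011011 = 0b11011010.

C1 = 0b11110100, C2 = 0b11111100, C3 = 0b01111111, C4 = 0b01101100, C5 = 0b11011010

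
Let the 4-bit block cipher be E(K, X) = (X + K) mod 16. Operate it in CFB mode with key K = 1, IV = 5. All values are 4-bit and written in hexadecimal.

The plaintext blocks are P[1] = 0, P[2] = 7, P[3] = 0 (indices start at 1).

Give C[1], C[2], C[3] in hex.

C[1] = 6, C[2] = 0, C[3] = 1

CFB encryption: C_i = P_i ⊕ E(K, C_{i−1}), with C_{0} = IV.
C[1]: E(K, 5) = 6; 0 ⊕ 6 = 6.
C[2]: E(K, 6) = 7; 7 ⊕ 7 = 0.
C[3]: E(K, 0) = 1; 0 ⊕ 1 = 1.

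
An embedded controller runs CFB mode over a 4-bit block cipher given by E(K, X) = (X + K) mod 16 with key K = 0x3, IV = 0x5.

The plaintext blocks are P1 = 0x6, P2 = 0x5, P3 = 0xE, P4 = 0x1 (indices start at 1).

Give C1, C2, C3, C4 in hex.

CFB encryption: C_i = P_i ⊕ E(K, C_{i−1}), with C_{0} = IV.
C1: E(K, 0x5) = 0x8; 0x6 ⊕ 0x8 = 0xE.
C2: E(K, 0xE) = 0x1; 0x5 ⊕ 0x1 = 0x4.
C3: E(K, 0x4) = 0x7; 0xE ⊕ 0x7 = 0x9.
C4: E(K, 0x9) = 0xC; 0x1 ⊕ 0xC = 0xD.

C1 = 0xE, C2 = 0x4, C3 = 0x9, C4 = 0xD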